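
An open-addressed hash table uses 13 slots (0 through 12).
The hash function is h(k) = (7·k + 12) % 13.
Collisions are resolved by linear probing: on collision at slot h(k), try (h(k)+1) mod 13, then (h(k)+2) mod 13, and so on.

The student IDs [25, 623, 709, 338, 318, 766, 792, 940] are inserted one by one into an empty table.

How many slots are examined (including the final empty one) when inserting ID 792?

25 hashes to 5; slot 5 is free -> place at 5.
623 hashes to 5; 5 taken -> place at 6.
709 hashes to 9; slot 9 is free -> place at 9.
338 hashes to 12; slot 12 is free -> place at 12.
318 hashes to 2; slot 2 is free -> place at 2.
766 hashes to 5; 5,6 taken -> place at 7.
792 hashes to 5; 5,6,7 taken -> place at 8.
940 hashes to 1; slot 1 is free -> place at 1.
Table: [∅, 940, 318, ∅, ∅, 25, 623, 766, 792, 709, ∅, ∅, 338]

4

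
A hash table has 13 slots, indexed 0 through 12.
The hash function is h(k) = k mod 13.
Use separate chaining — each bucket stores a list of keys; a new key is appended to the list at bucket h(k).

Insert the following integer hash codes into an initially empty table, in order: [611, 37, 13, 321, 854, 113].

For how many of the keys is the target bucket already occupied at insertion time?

Insert 611: h=0, bucket 0 empty -> new chain.
Insert 37: h=11, bucket 11 empty -> new chain.
Insert 13: h=0, bucket 0 nonempty -> append to chain.
Insert 321: h=9, bucket 9 empty -> new chain.
Insert 854: h=9, bucket 9 nonempty -> append to chain.
Insert 113: h=9, bucket 9 nonempty -> append to chain.
Final buckets:
0: 611 -> 13
1: _
2: _
3: _
4: _
5: _
6: _
7: _
8: _
9: 321 -> 854 -> 113
10: _
11: 37
12: _

3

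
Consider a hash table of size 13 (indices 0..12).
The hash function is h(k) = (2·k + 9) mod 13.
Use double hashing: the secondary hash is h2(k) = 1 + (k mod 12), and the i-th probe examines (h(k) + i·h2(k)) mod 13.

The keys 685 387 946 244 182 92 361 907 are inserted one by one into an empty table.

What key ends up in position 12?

946

Insert 685: h=1, slot 1 empty => index 1.
Insert 387: h=3, slot 3 empty => index 3.
Insert 946: h=3, h2=11, slots 3,1 occupied => index 12.
Insert 244: h=3, h2=5, slot 3 occupied => index 8.
Insert 182: h=9, slot 9 empty => index 9.
Insert 92: h=11, slot 11 empty => index 11.
Insert 361: h=3, h2=2, slot 3 occupied => index 5.
Insert 907: h=3, h2=8, slots 3,11 occupied => index 6.
Table: [∅, 685, ∅, 387, ∅, 361, 907, ∅, 244, 182, ∅, 92, 946]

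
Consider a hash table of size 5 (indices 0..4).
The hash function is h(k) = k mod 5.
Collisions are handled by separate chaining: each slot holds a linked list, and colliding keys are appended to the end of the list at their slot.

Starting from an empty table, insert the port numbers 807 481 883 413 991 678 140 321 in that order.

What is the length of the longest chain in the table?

807 → bucket 2
481 → bucket 1
883 → bucket 3
413 → bucket 3 (collision)
991 → bucket 1 (collision)
678 → bucket 3 (collision)
140 → bucket 0
321 → bucket 1 (collision)
Final buckets:
0: 140
1: 481 -> 991 -> 321
2: 807
3: 883 -> 413 -> 678
4: .

3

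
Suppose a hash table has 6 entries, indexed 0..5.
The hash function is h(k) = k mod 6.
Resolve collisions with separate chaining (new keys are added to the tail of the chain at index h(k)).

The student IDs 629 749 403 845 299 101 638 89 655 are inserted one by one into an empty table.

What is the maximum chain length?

6

629 -> bucket 5
749 -> bucket 5 (collision)
403 -> bucket 1
845 -> bucket 5 (collision)
299 -> bucket 5 (collision)
101 -> bucket 5 (collision)
638 -> bucket 2
89 -> bucket 5 (collision)
655 -> bucket 1 (collision)
Final buckets:
0: -
1: 403 -> 655
2: 638
3: -
4: -
5: 629 -> 749 -> 845 -> 299 -> 101 -> 89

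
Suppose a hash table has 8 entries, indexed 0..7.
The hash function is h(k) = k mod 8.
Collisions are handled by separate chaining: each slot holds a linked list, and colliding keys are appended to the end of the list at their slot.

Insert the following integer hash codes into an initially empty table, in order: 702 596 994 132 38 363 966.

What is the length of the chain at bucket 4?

2

702 -> bucket 6
596 -> bucket 4
994 -> bucket 2
132 -> bucket 4 (collision)
38 -> bucket 6 (collision)
363 -> bucket 3
966 -> bucket 6 (collision)
Final buckets:
0: —
1: —
2: 994
3: 363
4: 596 -> 132
5: —
6: 702 -> 38 -> 966
7: —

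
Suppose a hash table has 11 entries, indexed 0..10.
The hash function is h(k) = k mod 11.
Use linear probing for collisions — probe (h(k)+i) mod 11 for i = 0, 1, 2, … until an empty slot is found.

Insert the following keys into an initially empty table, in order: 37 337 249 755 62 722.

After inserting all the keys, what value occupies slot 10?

37: h=4 -> slot 4
337: h=7 -> slot 7
249: h=7, probe 7,8 -> slot 8
755: h=7, probe 7,8,9 -> slot 9
62: h=7, probe 7,8,9,10 -> slot 10
722: h=7, probe 7,8,9,10,0 -> slot 0
Table: [722, _, _, _, 37, _, _, 337, 249, 755, 62]

62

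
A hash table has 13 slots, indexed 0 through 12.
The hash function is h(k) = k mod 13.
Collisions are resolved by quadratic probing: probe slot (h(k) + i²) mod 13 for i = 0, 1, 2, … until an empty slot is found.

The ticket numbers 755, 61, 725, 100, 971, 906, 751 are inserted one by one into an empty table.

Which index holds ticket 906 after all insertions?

12

755 hashes to 1; slot 1 is free -> place at 1.
61 hashes to 9; slot 9 is free -> place at 9.
725 hashes to 10; slot 10 is free -> place at 10.
100 hashes to 9; 9,10 taken -> place at 0.
971 hashes to 9; 9,10,0 taken -> place at 5.
906 hashes to 9; 9,10,0,5 taken -> place at 12.
751 hashes to 10; 10 taken -> place at 11.
Table: [100, 755, _, _, _, 971, _, _, _, 61, 725, 751, 906]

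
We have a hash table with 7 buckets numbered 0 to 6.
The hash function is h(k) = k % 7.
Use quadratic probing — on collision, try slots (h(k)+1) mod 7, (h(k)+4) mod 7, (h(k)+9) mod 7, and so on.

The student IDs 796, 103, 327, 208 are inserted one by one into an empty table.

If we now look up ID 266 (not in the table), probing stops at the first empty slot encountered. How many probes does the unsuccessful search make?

2

Insert 796: h=5, slot 5 empty -> index 5.
Insert 103: h=5, slot 5 occupied -> index 6.
Insert 327: h=5, slots 5,6 occupied -> index 2.
Insert 208: h=5, slots 5,6,2 occupied -> index 0.
Table: [208, ., 327, ., ., 796, 103]
Lookup 266: h=0, probe 0,1 → slot 1 empty, not found.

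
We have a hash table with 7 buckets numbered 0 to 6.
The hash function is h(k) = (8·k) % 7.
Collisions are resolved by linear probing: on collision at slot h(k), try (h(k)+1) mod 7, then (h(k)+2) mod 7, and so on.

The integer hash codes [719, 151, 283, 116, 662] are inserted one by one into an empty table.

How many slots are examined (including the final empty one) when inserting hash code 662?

719 hashes to 5; slot 5 is free -> place at 5.
151 hashes to 4; slot 4 is free -> place at 4.
283 hashes to 3; slot 3 is free -> place at 3.
116 hashes to 4; 4,5 taken -> place at 6.
662 hashes to 4; 4,5,6 taken -> place at 0.
Table: [662, -, -, 283, 151, 719, 116]

4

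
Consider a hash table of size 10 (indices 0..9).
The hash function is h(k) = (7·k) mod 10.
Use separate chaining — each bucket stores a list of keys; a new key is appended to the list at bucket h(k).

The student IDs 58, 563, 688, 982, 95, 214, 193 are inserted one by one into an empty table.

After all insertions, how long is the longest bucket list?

2

Insert 58: h=6, bucket 6 empty -> new chain.
Insert 563: h=1, bucket 1 empty -> new chain.
Insert 688: h=6, bucket 6 nonempty -> append to chain.
Insert 982: h=4, bucket 4 empty -> new chain.
Insert 95: h=5, bucket 5 empty -> new chain.
Insert 214: h=8, bucket 8 empty -> new chain.
Insert 193: h=1, bucket 1 nonempty -> append to chain.
Final buckets:
0: ∅
1: 563 -> 193
2: ∅
3: ∅
4: 982
5: 95
6: 58 -> 688
7: ∅
8: 214
9: ∅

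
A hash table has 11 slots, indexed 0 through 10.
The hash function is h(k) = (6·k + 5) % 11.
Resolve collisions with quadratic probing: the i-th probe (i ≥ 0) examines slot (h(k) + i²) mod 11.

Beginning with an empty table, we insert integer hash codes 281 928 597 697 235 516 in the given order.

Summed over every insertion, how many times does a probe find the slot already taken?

5

281 hashes to 8; slot 8 is free → place at 8.
928 hashes to 7; slot 7 is free → place at 7.
597 hashes to 1; slot 1 is free → place at 1.
697 hashes to 7; 7,8 taken → place at 0.
235 hashes to 7; 7,8,0 taken → place at 5.
516 hashes to 10; slot 10 is free → place at 10.
Table: [697, 597, -, -, -, 235, -, 928, 281, -, 516]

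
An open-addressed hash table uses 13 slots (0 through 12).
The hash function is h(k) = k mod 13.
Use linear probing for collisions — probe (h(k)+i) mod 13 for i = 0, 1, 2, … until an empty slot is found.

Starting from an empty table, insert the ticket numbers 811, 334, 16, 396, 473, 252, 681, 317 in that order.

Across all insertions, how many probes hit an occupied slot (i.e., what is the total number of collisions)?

16

811 hashes to 5; slot 5 is free => place at 5.
334 hashes to 9; slot 9 is free => place at 9.
16 hashes to 3; slot 3 is free => place at 3.
396 hashes to 6; slot 6 is free => place at 6.
473 hashes to 5; 5,6 taken => place at 7.
252 hashes to 5; 5,6,7 taken => place at 8.
681 hashes to 5; 5,6,7,8,9 taken => place at 10.
317 hashes to 5; 5,6,7,8,9,10 taken => place at 11.
Table: [—, —, —, 16, —, 811, 396, 473, 252, 334, 681, 317, —]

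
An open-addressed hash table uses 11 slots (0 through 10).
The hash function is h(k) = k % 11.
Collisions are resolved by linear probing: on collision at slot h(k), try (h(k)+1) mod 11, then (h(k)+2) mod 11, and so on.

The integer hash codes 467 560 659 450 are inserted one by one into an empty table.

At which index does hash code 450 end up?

1

467 hashes to 5; slot 5 is free => place at 5.
560 hashes to 10; slot 10 is free => place at 10.
659 hashes to 10; 10 taken => place at 0.
450 hashes to 10; 10,0 taken => place at 1.
Table: [659, 450, —, —, —, 467, —, —, —, —, 560]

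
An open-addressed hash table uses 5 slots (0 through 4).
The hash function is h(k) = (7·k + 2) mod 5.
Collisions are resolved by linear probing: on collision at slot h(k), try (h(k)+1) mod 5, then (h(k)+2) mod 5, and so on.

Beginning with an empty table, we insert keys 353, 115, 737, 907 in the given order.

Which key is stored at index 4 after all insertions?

Insert 353: h=3, slot 3 empty => index 3.
Insert 115: h=2, slot 2 empty => index 2.
Insert 737: h=1, slot 1 empty => index 1.
Insert 907: h=1, slots 1,2,3 occupied => index 4.
Table: [_, 737, 115, 353, 907]

907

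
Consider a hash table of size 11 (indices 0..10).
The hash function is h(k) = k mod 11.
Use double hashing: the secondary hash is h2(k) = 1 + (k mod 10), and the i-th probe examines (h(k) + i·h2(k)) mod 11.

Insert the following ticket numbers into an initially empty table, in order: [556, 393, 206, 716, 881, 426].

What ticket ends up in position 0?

556: h=6 => slot 6
393: h=8 => slot 8
206: h=8, h2=7, probe 8,4 => slot 4
716: h=1 => slot 1
881: h=1, h2=2, probe 1,3 => slot 3
426: h=8, h2=7, probe 8,4,0 => slot 0
Table: [426, 716, —, 881, 206, —, 556, —, 393, —, —]

426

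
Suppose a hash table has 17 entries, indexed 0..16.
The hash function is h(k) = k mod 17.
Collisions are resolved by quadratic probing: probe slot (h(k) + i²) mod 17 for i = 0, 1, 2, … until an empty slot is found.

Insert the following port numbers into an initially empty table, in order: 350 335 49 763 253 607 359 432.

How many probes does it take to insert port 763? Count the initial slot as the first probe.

350 hashes to 10; slot 10 is free -> place at 10.
335 hashes to 12; slot 12 is free -> place at 12.
49 hashes to 15; slot 15 is free -> place at 15.
763 hashes to 15; 15 taken -> place at 16.
253 hashes to 15; 15,16 taken -> place at 2.
607 hashes to 12; 12 taken -> place at 13.
359 hashes to 2; 2 taken -> place at 3.
432 hashes to 7; slot 7 is free -> place at 7.
Table: [., ., 253, 359, ., ., ., 432, ., ., 350, ., 335, 607, ., 49, 763]

2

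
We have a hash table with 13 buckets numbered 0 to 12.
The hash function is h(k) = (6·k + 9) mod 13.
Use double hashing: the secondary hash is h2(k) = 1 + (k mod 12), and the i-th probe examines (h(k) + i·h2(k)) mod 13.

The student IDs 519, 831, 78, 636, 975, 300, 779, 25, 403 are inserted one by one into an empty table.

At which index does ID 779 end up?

519 hashes to 3; slot 3 is free => place at 3.
831 hashes to 3, h2=4; 3 taken => place at 7.
78 hashes to 9; slot 9 is free => place at 9.
636 hashes to 3, h2=1; 3 taken => place at 4.
975 hashes to 9, h2=4; 9 taken => place at 0.
300 hashes to 2; slot 2 is free => place at 2.
779 hashes to 3, h2=12; 3,2 taken => place at 1.
25 hashes to 3, h2=2; 3 taken => place at 5.
403 hashes to 9, h2=8; 9,4 taken => place at 12.
Table: [975, 779, 300, 519, 636, 25, —, 831, —, 78, —, —, 403]

1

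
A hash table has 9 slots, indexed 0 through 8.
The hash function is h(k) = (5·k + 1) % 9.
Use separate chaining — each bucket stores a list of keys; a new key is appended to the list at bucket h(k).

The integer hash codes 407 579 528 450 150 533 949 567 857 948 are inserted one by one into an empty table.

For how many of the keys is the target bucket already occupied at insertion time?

407 -> bucket 2
579 -> bucket 7
528 -> bucket 4
450 -> bucket 1
150 -> bucket 4 (collision)
533 -> bucket 2 (collision)
949 -> bucket 3
567 -> bucket 1 (collision)
857 -> bucket 2 (collision)
948 -> bucket 7 (collision)
Final buckets:
0: -
1: 450 -> 567
2: 407 -> 533 -> 857
3: 949
4: 528 -> 150
5: -
6: -
7: 579 -> 948
8: -

5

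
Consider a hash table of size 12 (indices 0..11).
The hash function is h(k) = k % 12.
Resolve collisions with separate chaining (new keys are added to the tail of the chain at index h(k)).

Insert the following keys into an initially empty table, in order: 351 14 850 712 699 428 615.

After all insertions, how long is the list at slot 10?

351 → bucket 3
14 → bucket 2
850 → bucket 10
712 → bucket 4
699 → bucket 3 (collision)
428 → bucket 8
615 → bucket 3 (collision)
Final buckets:
0: ∅
1: ∅
2: 14
3: 351 -> 699 -> 615
4: 712
5: ∅
6: ∅
7: ∅
8: 428
9: ∅
10: 850
11: ∅

1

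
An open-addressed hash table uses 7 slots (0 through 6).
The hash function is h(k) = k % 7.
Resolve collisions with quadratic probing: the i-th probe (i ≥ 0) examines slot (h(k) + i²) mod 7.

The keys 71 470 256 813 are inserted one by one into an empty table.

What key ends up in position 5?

813

71 hashes to 1; slot 1 is free → place at 1.
470 hashes to 1; 1 taken → place at 2.
256 hashes to 4; slot 4 is free → place at 4.
813 hashes to 1; 1,2 taken → place at 5.
Table: [∅, 71, 470, ∅, 256, 813, ∅]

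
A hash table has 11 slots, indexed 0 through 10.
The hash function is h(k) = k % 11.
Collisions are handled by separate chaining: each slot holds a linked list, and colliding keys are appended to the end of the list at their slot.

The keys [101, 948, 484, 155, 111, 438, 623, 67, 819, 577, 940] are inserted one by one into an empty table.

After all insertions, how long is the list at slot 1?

Insert 101: h=2, bucket 2 empty -> new chain.
Insert 948: h=2, bucket 2 nonempty -> append to chain.
Insert 484: h=0, bucket 0 empty -> new chain.
Insert 155: h=1, bucket 1 empty -> new chain.
Insert 111: h=1, bucket 1 nonempty -> append to chain.
Insert 438: h=9, bucket 9 empty -> new chain.
Insert 623: h=7, bucket 7 empty -> new chain.
Insert 67: h=1, bucket 1 nonempty -> append to chain.
Insert 819: h=5, bucket 5 empty -> new chain.
Insert 577: h=5, bucket 5 nonempty -> append to chain.
Insert 940: h=5, bucket 5 nonempty -> append to chain.
Final buckets:
0: 484
1: 155 -> 111 -> 67
2: 101 -> 948
3: _
4: _
5: 819 -> 577 -> 940
6: _
7: 623
8: _
9: 438
10: _

3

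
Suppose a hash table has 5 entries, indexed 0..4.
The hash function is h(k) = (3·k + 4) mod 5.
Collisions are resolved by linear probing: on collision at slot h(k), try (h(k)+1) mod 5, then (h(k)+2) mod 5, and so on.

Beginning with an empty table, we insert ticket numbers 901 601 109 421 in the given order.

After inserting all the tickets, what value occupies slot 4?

421

901: h=2 -> slot 2
601: h=2, probe 2,3 -> slot 3
109: h=1 -> slot 1
421: h=2, probe 2,3,4 -> slot 4
Table: [_, 109, 901, 601, 421]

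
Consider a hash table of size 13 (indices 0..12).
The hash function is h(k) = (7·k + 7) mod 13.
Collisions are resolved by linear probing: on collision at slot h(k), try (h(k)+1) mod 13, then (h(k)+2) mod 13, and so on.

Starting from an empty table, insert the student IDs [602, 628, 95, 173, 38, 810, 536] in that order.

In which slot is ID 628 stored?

10

602 hashes to 9; slot 9 is free -> place at 9.
628 hashes to 9; 9 taken -> place at 10.
95 hashes to 9; 9,10 taken -> place at 11.
173 hashes to 9; 9,10,11 taken -> place at 12.
38 hashes to 0; slot 0 is free -> place at 0.
810 hashes to 9; 9,10,11,12,0 taken -> place at 1.
536 hashes to 2; slot 2 is free -> place at 2.
Table: [38, 810, 536, ., ., ., ., ., ., 602, 628, 95, 173]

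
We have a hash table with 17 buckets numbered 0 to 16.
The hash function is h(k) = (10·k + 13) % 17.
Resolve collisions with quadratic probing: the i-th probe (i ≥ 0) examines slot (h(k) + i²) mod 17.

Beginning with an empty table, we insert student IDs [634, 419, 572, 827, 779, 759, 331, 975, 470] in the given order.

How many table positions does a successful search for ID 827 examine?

3

634 hashes to 12; slot 12 is free -> place at 12.
419 hashes to 4; slot 4 is free -> place at 4.
572 hashes to 4; 4 taken -> place at 5.
827 hashes to 4; 4,5 taken -> place at 8.
779 hashes to 0; slot 0 is free -> place at 0.
759 hashes to 4; 4,5,8 taken -> place at 13.
331 hashes to 8; 8 taken -> place at 9.
975 hashes to 5; 5 taken -> place at 6.
470 hashes to 4; 4,5,8,13 taken -> place at 3.
Table: [779, —, —, 470, 419, 572, 975, —, 827, 331, —, —, 634, 759, —, —, —]
Lookup 827: h=4, probe 4,5,8 → found at 8.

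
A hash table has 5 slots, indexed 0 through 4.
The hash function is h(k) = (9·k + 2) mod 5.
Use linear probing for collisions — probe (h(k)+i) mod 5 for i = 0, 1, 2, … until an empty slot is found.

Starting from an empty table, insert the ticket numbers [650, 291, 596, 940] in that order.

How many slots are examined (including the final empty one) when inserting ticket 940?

3

Insert 650: h=2, slot 2 empty => index 2.
Insert 291: h=1, slot 1 empty => index 1.
Insert 596: h=1, slots 1,2 occupied => index 3.
Insert 940: h=2, slots 2,3 occupied => index 4.
Table: [—, 291, 650, 596, 940]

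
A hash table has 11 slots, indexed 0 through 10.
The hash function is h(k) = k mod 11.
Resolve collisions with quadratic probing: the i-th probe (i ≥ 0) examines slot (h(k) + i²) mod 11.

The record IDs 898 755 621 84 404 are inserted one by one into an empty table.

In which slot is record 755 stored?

Insert 898: h=7, slot 7 empty -> index 7.
Insert 755: h=7, slot 7 occupied -> index 8.
Insert 621: h=5, slot 5 empty -> index 5.
Insert 84: h=7, slots 7,8 occupied -> index 0.
Insert 404: h=8, slot 8 occupied -> index 9.
Table: [84, ., ., ., ., 621, ., 898, 755, 404, .]

8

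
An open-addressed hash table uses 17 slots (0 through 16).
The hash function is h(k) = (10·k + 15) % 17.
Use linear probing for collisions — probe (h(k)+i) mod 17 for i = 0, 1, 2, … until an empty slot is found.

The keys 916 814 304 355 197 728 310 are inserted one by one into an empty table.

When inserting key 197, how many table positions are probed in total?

4

Insert 916: h=12, slot 12 empty => index 12.
Insert 814: h=12, slot 12 occupied => index 13.
Insert 304: h=12, slots 12,13 occupied => index 14.
Insert 355: h=12, slots 12,13,14 occupied => index 15.
Insert 197: h=13, slots 13,14,15 occupied => index 16.
Insert 728: h=2, slot 2 empty => index 2.
Insert 310: h=4, slot 4 empty => index 4.
Table: [., ., 728, ., 310, ., ., ., ., ., ., ., 916, 814, 304, 355, 197]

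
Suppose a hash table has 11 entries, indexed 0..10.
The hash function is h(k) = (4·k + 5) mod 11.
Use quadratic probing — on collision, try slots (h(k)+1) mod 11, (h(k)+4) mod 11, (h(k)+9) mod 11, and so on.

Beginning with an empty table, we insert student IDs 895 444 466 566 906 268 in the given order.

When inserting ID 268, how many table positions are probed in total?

6

895: h=10 => slot 10
444: h=10, probe 10,0 => slot 0
466: h=10, probe 10,0,3 => slot 3
566: h=3, probe 3,4 => slot 4
906: h=10, probe 10,0,3,8 => slot 8
268: h=10, probe 10,0,3,8,4,2 => slot 2
Table: [444, —, 268, 466, 566, —, —, —, 906, —, 895]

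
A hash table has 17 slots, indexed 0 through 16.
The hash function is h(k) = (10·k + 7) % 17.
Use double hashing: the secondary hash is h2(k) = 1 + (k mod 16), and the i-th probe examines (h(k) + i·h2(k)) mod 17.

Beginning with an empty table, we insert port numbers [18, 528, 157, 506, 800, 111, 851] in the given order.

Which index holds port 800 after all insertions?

2

18: h=0 => slot 0
528: h=0, h2=1, probe 0,1 => slot 1
157: h=13 => slot 13
506: h=1, h2=11, probe 1,12 => slot 12
800: h=0, h2=1, probe 0,1,2 => slot 2
111: h=12, h2=16, probe 12,11 => slot 11
851: h=0, h2=4, probe 0,4 => slot 4
Table: [18, 528, 800, _, 851, _, _, _, _, _, _, 111, 506, 157, _, _, _]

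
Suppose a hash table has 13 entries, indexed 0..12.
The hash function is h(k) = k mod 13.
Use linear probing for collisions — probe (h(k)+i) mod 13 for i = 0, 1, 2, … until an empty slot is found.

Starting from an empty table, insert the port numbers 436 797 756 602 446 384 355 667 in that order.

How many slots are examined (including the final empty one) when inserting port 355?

6

436 hashes to 7; slot 7 is free → place at 7.
797 hashes to 4; slot 4 is free → place at 4.
756 hashes to 2; slot 2 is free → place at 2.
602 hashes to 4; 4 taken → place at 5.
446 hashes to 4; 4,5 taken → place at 6.
384 hashes to 7; 7 taken → place at 8.
355 hashes to 4; 4,5,6,7,8 taken → place at 9.
667 hashes to 4; 4,5,6,7,8,9 taken → place at 10.
Table: [—, —, 756, —, 797, 602, 446, 436, 384, 355, 667, —, —]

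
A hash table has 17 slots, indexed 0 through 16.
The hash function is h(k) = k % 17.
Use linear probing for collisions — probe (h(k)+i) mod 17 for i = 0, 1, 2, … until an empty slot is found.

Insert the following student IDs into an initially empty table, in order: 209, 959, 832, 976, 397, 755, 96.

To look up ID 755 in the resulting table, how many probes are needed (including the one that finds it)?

Insert 209: h=5, slot 5 empty -> index 5.
Insert 959: h=7, slot 7 empty -> index 7.
Insert 832: h=16, slot 16 empty -> index 16.
Insert 976: h=7, slot 7 occupied -> index 8.
Insert 397: h=6, slot 6 empty -> index 6.
Insert 755: h=7, slots 7,8 occupied -> index 9.
Insert 96: h=11, slot 11 empty -> index 11.
Table: [∅, ∅, ∅, ∅, ∅, 209, 397, 959, 976, 755, ∅, 96, ∅, ∅, ∅, ∅, 832]
Lookup 755: h=7, probe 7,8,9 → found at 9.

3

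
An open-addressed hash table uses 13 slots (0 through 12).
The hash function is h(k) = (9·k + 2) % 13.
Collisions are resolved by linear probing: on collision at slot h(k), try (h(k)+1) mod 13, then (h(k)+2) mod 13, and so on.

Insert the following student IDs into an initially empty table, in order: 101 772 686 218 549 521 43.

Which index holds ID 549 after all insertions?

101: h=1 -> slot 1
772: h=8 -> slot 8
686: h=1, probe 1,2 -> slot 2
218: h=1, probe 1,2,3 -> slot 3
549: h=3, probe 3,4 -> slot 4
521: h=11 -> slot 11
43: h=12 -> slot 12
Table: [∅, 101, 686, 218, 549, ∅, ∅, ∅, 772, ∅, ∅, 521, 43]

4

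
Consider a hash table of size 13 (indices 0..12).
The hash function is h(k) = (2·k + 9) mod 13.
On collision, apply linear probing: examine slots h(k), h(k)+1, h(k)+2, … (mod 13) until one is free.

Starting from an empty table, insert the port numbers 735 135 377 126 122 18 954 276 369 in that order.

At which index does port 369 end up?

12

735 hashes to 10; slot 10 is free => place at 10.
135 hashes to 6; slot 6 is free => place at 6.
377 hashes to 9; slot 9 is free => place at 9.
126 hashes to 1; slot 1 is free => place at 1.
122 hashes to 6; 6 taken => place at 7.
18 hashes to 6; 6,7 taken => place at 8.
954 hashes to 6; 6,7,8,9,10 taken => place at 11.
276 hashes to 2; slot 2 is free => place at 2.
369 hashes to 6; 6,7,8,9,10,11 taken => place at 12.
Table: [_, 126, 276, _, _, _, 135, 122, 18, 377, 735, 954, 369]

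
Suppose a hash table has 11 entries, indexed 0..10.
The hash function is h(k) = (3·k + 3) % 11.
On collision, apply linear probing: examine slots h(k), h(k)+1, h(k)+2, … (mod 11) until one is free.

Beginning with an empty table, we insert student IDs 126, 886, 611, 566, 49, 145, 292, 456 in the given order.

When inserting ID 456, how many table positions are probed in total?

126 hashes to 7; slot 7 is free → place at 7.
886 hashes to 10; slot 10 is free → place at 10.
611 hashes to 10; 10 taken → place at 0.
566 hashes to 7; 7 taken → place at 8.
49 hashes to 7; 7,8 taken → place at 9.
145 hashes to 9; 9,10,0 taken → place at 1.
292 hashes to 10; 10,0,1 taken → place at 2.
456 hashes to 7; 7,8,9,10,0,1,2 taken → place at 3.
Table: [611, 145, 292, 456, -, -, -, 126, 566, 49, 886]

8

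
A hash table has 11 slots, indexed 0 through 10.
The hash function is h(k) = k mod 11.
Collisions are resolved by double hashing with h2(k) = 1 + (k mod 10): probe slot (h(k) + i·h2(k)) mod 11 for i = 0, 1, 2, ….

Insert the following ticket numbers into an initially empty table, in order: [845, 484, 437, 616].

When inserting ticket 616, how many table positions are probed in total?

2

845 hashes to 9; slot 9 is free -> place at 9.
484 hashes to 0; slot 0 is free -> place at 0.
437 hashes to 8; slot 8 is free -> place at 8.
616 hashes to 0, h2=7; 0 taken -> place at 7.
Table: [484, ., ., ., ., ., ., 616, 437, 845, .]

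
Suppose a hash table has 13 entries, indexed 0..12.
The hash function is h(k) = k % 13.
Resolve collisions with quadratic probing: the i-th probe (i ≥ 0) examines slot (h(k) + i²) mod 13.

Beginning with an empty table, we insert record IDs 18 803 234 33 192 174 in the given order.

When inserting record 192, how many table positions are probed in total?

2

Insert 18: h=5, slot 5 empty -> index 5.
Insert 803: h=10, slot 10 empty -> index 10.
Insert 234: h=0, slot 0 empty -> index 0.
Insert 33: h=7, slot 7 empty -> index 7.
Insert 192: h=10, slot 10 occupied -> index 11.
Insert 174: h=5, slot 5 occupied -> index 6.
Table: [234, —, —, —, —, 18, 174, 33, —, —, 803, 192, —]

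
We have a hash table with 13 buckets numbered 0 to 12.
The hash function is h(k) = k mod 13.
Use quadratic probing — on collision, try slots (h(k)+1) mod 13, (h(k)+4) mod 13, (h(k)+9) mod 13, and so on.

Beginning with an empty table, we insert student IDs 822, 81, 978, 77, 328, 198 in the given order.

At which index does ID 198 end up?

2

822: h=3 => slot 3
81: h=3, probe 3,4 => slot 4
978: h=3, probe 3,4,7 => slot 7
77: h=12 => slot 12
328: h=3, probe 3,4,7,12,6 => slot 6
198: h=3, probe 3,4,7,12,6,2 => slot 2
Table: [-, -, 198, 822, 81, -, 328, 978, -, -, -, -, 77]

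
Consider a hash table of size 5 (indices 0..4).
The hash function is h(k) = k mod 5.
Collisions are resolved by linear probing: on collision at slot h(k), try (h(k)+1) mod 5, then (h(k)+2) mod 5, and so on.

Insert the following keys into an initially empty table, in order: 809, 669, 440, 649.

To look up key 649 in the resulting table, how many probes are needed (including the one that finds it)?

4

Insert 809: h=4, slot 4 empty → index 4.
Insert 669: h=4, slot 4 occupied → index 0.
Insert 440: h=0, slot 0 occupied → index 1.
Insert 649: h=4, slots 4,0,1 occupied → index 2.
Table: [669, 440, 649, ., 809]
Lookup 649: h=4, probe 4,0,1,2 → found at 2.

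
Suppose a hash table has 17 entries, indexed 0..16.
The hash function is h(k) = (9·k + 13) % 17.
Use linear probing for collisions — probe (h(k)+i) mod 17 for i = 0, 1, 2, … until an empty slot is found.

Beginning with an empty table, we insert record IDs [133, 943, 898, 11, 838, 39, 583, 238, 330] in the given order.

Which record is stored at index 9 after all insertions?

Insert 133: h=3, slot 3 empty => index 3.
Insert 943: h=0, slot 0 empty => index 0.
Insert 898: h=3, slot 3 occupied => index 4.
Insert 11: h=10, slot 10 empty => index 10.
Insert 838: h=7, slot 7 empty => index 7.
Insert 39: h=7, slot 7 occupied => index 8.
Insert 583: h=7, slots 7,8 occupied => index 9.
Insert 238: h=13, slot 13 empty => index 13.
Insert 330: h=8, slots 8,9,10 occupied => index 11.
Table: [943, -, -, 133, 898, -, -, 838, 39, 583, 11, 330, -, 238, -, -, -]

583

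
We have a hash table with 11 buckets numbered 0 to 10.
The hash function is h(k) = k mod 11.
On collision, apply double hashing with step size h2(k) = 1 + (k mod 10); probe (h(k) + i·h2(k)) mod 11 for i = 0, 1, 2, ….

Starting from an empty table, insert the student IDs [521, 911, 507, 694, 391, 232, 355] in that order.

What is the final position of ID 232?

521: h=4 → slot 4
911: h=9 → slot 9
507: h=1 → slot 1
694: h=1, h2=5, probe 1,6 → slot 6
391: h=6, h2=2, probe 6,8 → slot 8
232: h=1, h2=3, probe 1,4,7 → slot 7
355: h=3 → slot 3
Table: [-, 507, -, 355, 521, -, 694, 232, 391, 911, -]

7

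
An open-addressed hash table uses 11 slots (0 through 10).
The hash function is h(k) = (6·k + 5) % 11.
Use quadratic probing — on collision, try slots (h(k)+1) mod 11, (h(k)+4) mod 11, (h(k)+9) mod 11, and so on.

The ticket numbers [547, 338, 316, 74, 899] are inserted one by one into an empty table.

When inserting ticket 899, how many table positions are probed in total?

547 hashes to 9; slot 9 is free -> place at 9.
338 hashes to 9; 9 taken -> place at 10.
316 hashes to 9; 9,10 taken -> place at 2.
74 hashes to 9; 9,10,2 taken -> place at 7.
899 hashes to 9; 9,10,2,7 taken -> place at 3.
Table: [—, —, 316, 899, —, —, —, 74, —, 547, 338]

5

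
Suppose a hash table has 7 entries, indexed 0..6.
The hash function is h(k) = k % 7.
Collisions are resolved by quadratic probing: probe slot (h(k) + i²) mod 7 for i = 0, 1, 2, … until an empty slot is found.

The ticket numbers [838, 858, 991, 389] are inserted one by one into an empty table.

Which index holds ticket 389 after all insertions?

6

838: h=5 => slot 5
858: h=4 => slot 4
991: h=4, probe 4,5,1 => slot 1
389: h=4, probe 4,5,1,6 => slot 6
Table: [—, 991, —, —, 858, 838, 389]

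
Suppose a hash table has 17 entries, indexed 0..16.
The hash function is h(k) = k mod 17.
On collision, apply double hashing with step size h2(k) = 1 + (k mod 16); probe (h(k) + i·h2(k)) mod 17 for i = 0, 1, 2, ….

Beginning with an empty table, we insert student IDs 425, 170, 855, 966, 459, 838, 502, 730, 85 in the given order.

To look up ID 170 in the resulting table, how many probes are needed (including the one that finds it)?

Insert 425: h=0, slot 0 empty → index 0.
Insert 170: h=0, h2=11, slot 0 occupied → index 11.
Insert 855: h=5, slot 5 empty → index 5.
Insert 966: h=14, slot 14 empty → index 14.
Insert 459: h=0, h2=12, slot 0 occupied → index 12.
Insert 838: h=5, h2=7, slots 5,12 occupied → index 2.
Insert 502: h=9, slot 9 empty → index 9.
Insert 730: h=16, slot 16 empty → index 16.
Insert 85: h=0, h2=6, slot 0 occupied → index 6.
Table: [425, ∅, 838, ∅, ∅, 855, 85, ∅, ∅, 502, ∅, 170, 459, ∅, 966, ∅, 730]
Lookup 170: h=0, h2=11, probe 0,11 → found at 11.

2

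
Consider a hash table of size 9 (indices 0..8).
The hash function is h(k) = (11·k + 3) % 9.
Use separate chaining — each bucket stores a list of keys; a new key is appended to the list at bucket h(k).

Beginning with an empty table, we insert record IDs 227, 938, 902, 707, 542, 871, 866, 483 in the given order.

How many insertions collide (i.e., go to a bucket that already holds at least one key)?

227 → bucket 7
938 → bucket 7 (collision)
902 → bucket 7 (collision)
707 → bucket 4
542 → bucket 7 (collision)
871 → bucket 8
866 → bucket 7 (collision)
483 → bucket 6
Final buckets:
0: ∅
1: ∅
2: ∅
3: ∅
4: 707
5: ∅
6: 483
7: 227 -> 938 -> 902 -> 542 -> 866
8: 871

4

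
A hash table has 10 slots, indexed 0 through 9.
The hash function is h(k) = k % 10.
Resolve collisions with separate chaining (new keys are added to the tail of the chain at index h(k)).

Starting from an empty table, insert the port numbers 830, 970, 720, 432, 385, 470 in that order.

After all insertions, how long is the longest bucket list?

Insert 830: h=0, bucket 0 empty → new chain.
Insert 970: h=0, bucket 0 nonempty → append to chain.
Insert 720: h=0, bucket 0 nonempty → append to chain.
Insert 432: h=2, bucket 2 empty → new chain.
Insert 385: h=5, bucket 5 empty → new chain.
Insert 470: h=0, bucket 0 nonempty → append to chain.
Final buckets:
0: 830 -> 970 -> 720 -> 470
1: _
2: 432
3: _
4: _
5: 385
6: _
7: _
8: _
9: _

4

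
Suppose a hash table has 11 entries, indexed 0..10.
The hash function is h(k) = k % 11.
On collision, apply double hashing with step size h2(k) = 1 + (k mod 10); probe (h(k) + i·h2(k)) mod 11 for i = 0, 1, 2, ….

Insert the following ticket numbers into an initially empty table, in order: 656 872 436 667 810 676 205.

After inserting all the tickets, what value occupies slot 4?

656 hashes to 7; slot 7 is free -> place at 7.
872 hashes to 3; slot 3 is free -> place at 3.
436 hashes to 7, h2=7; 7,3 taken -> place at 10.
667 hashes to 7, h2=8; 7 taken -> place at 4.
810 hashes to 7, h2=1; 7 taken -> place at 8.
676 hashes to 5; slot 5 is free -> place at 5.
205 hashes to 7, h2=6; 7 taken -> place at 2.
Table: [—, —, 205, 872, 667, 676, —, 656, 810, —, 436]

667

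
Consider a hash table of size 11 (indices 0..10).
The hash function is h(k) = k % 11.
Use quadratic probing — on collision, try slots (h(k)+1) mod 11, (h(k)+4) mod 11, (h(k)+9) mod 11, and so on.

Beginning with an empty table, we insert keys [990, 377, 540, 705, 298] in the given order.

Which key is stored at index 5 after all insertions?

298

Insert 990: h=0, slot 0 empty => index 0.
Insert 377: h=3, slot 3 empty => index 3.
Insert 540: h=1, slot 1 empty => index 1.
Insert 705: h=1, slot 1 occupied => index 2.
Insert 298: h=1, slots 1,2 occupied => index 5.
Table: [990, 540, 705, 377, -, 298, -, -, -, -, -]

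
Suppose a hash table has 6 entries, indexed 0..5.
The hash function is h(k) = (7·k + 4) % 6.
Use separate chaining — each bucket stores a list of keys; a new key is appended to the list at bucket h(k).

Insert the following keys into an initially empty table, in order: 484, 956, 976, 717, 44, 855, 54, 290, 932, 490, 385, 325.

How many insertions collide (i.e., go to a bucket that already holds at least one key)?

484 -> bucket 2
956 -> bucket 0
976 -> bucket 2 (collision)
717 -> bucket 1
44 -> bucket 0 (collision)
855 -> bucket 1 (collision)
54 -> bucket 4
290 -> bucket 0 (collision)
932 -> bucket 0 (collision)
490 -> bucket 2 (collision)
385 -> bucket 5
325 -> bucket 5 (collision)
Final buckets:
0: 956 -> 44 -> 290 -> 932
1: 717 -> 855
2: 484 -> 976 -> 490
3: _
4: 54
5: 385 -> 325

7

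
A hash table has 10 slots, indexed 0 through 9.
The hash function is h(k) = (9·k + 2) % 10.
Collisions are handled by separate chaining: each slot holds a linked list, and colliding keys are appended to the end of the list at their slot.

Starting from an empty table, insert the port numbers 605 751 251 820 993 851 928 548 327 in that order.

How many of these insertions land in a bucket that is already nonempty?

3

Insert 605: h=7, bucket 7 empty → new chain.
Insert 751: h=1, bucket 1 empty → new chain.
Insert 251: h=1, bucket 1 nonempty → append to chain.
Insert 820: h=2, bucket 2 empty → new chain.
Insert 993: h=9, bucket 9 empty → new chain.
Insert 851: h=1, bucket 1 nonempty → append to chain.
Insert 928: h=4, bucket 4 empty → new chain.
Insert 548: h=4, bucket 4 nonempty → append to chain.
Insert 327: h=5, bucket 5 empty → new chain.
Final buckets:
0: _
1: 751 -> 251 -> 851
2: 820
3: _
4: 928 -> 548
5: 327
6: _
7: 605
8: _
9: 993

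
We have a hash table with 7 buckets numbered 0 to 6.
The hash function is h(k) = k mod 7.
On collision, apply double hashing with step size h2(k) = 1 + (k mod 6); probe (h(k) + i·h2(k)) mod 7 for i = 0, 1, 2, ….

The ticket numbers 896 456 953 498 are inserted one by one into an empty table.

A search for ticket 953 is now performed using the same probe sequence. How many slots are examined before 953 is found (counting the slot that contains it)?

3

896 hashes to 0; slot 0 is free → place at 0.
456 hashes to 1; slot 1 is free → place at 1.
953 hashes to 1, h2=6; 1,0 taken → place at 6.
498 hashes to 1, h2=1; 1 taken → place at 2.
Table: [896, 456, 498, ∅, ∅, ∅, 953]
Lookup 953: h=1, h2=6, probe 1,0,6 → found at 6.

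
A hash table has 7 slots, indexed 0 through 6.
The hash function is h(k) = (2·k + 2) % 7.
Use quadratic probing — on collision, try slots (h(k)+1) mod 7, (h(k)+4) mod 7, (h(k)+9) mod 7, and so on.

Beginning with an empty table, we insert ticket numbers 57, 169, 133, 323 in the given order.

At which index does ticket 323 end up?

57 hashes to 4; slot 4 is free => place at 4.
169 hashes to 4; 4 taken => place at 5.
133 hashes to 2; slot 2 is free => place at 2.
323 hashes to 4; 4,5 taken => place at 1.
Table: [_, 323, 133, _, 57, 169, _]

1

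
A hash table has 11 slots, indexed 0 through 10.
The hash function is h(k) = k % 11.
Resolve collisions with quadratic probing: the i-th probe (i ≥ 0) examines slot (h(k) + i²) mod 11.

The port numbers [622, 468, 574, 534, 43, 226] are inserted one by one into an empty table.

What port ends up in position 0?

43

622 hashes to 6; slot 6 is free → place at 6.
468 hashes to 6; 6 taken → place at 7.
574 hashes to 2; slot 2 is free → place at 2.
534 hashes to 6; 6,7 taken → place at 10.
43 hashes to 10; 10 taken → place at 0.
226 hashes to 6; 6,7,10 taken → place at 4.
Table: [43, ., 574, ., 226, ., 622, 468, ., ., 534]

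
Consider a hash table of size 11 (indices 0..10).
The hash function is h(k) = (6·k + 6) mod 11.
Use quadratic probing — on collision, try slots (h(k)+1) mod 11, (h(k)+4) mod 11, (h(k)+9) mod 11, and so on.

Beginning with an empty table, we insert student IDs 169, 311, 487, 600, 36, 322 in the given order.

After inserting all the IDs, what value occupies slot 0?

169: h=8 => slot 8
311: h=2 => slot 2
487: h=2, probe 2,3 => slot 3
600: h=9 => slot 9
36: h=2, probe 2,3,6 => slot 6
322: h=2, probe 2,3,6,0 => slot 0
Table: [322, —, 311, 487, —, —, 36, —, 169, 600, —]

322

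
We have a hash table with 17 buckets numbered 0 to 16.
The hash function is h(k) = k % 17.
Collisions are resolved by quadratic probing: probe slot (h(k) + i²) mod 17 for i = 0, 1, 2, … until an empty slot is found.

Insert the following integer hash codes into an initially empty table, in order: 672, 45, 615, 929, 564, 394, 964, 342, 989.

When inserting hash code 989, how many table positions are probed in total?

7

672: h=9 -> slot 9
45: h=11 -> slot 11
615: h=3 -> slot 3
929: h=11, probe 11,12 -> slot 12
564: h=3, probe 3,4 -> slot 4
394: h=3, probe 3,4,7 -> slot 7
964: h=12, probe 12,13 -> slot 13
342: h=2 -> slot 2
989: h=3, probe 3,4,7,12,2,11,5 -> slot 5
Table: [., ., 342, 615, 564, 989, ., 394, ., 672, ., 45, 929, 964, ., ., .]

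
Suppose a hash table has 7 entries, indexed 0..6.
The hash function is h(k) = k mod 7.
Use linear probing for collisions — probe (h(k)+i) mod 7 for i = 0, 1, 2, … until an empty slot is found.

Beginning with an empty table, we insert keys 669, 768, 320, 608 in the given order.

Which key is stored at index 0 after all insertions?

608

669: h=4 -> slot 4
768: h=5 -> slot 5
320: h=5, probe 5,6 -> slot 6
608: h=6, probe 6,0 -> slot 0
Table: [608, _, _, _, 669, 768, 320]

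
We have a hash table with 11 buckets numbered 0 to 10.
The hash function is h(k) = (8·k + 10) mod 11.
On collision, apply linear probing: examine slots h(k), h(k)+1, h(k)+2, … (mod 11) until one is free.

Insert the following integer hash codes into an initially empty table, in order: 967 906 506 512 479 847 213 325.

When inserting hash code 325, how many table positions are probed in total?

3

Insert 967: h=2, slot 2 empty -> index 2.
Insert 906: h=9, slot 9 empty -> index 9.
Insert 506: h=10, slot 10 empty -> index 10.
Insert 512: h=3, slot 3 empty -> index 3.
Insert 479: h=3, slot 3 occupied -> index 4.
Insert 847: h=10, slot 10 occupied -> index 0.
Insert 213: h=9, slots 9,10,0 occupied -> index 1.
Insert 325: h=3, slots 3,4 occupied -> index 5.
Table: [847, 213, 967, 512, 479, 325, -, -, -, 906, 506]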